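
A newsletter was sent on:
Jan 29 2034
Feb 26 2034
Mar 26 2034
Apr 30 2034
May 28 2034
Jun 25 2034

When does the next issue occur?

All Sundays; the gaps (28, 28, 35, 28, 28) vary with month length.
This is the last Sunday of each month.
Last Sunday of July 2034: Jul 30 2034.

Jul 30 2034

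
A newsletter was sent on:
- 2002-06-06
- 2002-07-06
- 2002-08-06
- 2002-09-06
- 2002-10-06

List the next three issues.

2002-11-06, 2002-12-06, 2003-01-06

The day-of-month is always 6 (30, 31, 31, 30 days between events).
So this recurs on the 6th of each month.
November 2002: 2002-11-06.
Next: December 2002 → 2002-12-06.
Next: January 2003 → 2003-01-06.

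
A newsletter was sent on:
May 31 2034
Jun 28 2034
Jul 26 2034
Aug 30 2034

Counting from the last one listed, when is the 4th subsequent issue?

Every date is a Wednesday; gaps 28, 28, 35 days.
Each is the last Wednesday of its month (at least one falls on the 29th or later, ruling out '4th Wednesday').
Last Wednesday of September 2034: Sep 27 2034.
Last Wednesday of October 2034: Oct 25 2034.
November 2034 ends with Wednesday Nov 29 2034.
December 2034 ends with Wednesday Dec 27 2034.

Dec 27 2034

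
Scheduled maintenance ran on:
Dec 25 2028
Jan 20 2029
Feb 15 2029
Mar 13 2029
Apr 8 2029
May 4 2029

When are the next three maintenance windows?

May 30 2029, Jun 25 2029, Jul 21 2029

Every event comes 26 days after the last (26, 26, 26, 26, 26).
May 4 2029 + 26 days = May 30 2029.
May 30 2029 + 26 days = Jun 25 2029.
Jun 25 2029 + 26 days = Jul 21 2029.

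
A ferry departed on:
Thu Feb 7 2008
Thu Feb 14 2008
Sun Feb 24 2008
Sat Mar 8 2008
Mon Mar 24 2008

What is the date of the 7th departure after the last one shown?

Gaps: 7, 10, 13, 16 days — each gap is 3 larger than the previous one.
Next gap: 19 days. Mon Mar 24 2008 + 19 days = Sat Apr 12 2008.
Next gap: 22 days. Sat Apr 12 2008 + 22 days = Sun May 4 2008.
Next gap: 25 days. Sun May 4 2008 + 25 days = Thu May 29 2008.
Next gap: 28 days. Thu May 29 2008 + 28 days = Thu Jun 26 2008.
Next gap: 31 days. Thu Jun 26 2008 + 31 days = Sun Jul 27 2008.
Next gap: 34 days. Sun Jul 27 2008 + 34 days = Sat Aug 30 2008.
Next gap: 37 days. Sat Aug 30 2008 + 37 days = Mon Oct 6 2008.

Mon Oct 6 2008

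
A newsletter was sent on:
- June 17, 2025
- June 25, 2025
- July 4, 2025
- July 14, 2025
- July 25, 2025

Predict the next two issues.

Gaps: 8, 9, 10, 11 days — each gap is 1 larger than the previous one.
Next gap: 12 days. July 25, 2025 + 12 days = August 6, 2025.
Next gap: 13 days. August 6, 2025 + 13 days = August 19, 2025.

August 6, 2025; August 19, 2025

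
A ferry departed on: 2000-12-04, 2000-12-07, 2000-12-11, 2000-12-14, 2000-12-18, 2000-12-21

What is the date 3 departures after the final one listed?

2001-01-01

Gaps: 3, 4, 3, 4, 3 days — not constant, but cyclic with period 2.
The events fall on every Monday and Thursday.
Next Monday: 2000-12-25.
The following Thursday is 2000-12-28.
The following Monday is 2001-01-01.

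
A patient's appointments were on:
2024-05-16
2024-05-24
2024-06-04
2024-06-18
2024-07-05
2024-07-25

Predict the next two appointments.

2024-08-17, 2024-09-12

Intervals are 8, 11, 14, 17, 20 days — an arithmetic progression with common difference 3.
Next gap: 23 days. 2024-07-25 + 23 days = 2024-08-17.
Next gap: 26 days. 2024-08-17 + 26 days = 2024-09-12.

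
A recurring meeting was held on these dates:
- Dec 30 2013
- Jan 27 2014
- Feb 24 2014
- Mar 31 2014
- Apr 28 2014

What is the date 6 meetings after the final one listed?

Oct 27 2014

These are Mondays with 28, 28, 35, 28-day gaps.
Each is the final Monday of its month — Dec 30 2013 is past the 28th, so '4th Monday' doesn't fit.
Last Monday of May 2014: May 26 2014.
Last Monday of June 2014: Jun 30 2014.
Last Monday of July 2014: Jul 28 2014.
August 2014 ends with Monday Aug 25 2014.
September 2014 ends with Monday Sep 29 2014.
Last Monday of October 2014: Oct 27 2014.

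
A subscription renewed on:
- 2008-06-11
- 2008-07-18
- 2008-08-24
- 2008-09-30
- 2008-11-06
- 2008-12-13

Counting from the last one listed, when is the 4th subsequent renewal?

Every event comes 37 days after the last (37, 37, 37, 37, 37).
2008-12-13 + 37 days = 2009-01-19.
2009-01-19 + 37 days = 2009-02-25.
2009-02-25 + 37 days = 2009-04-03.
2009-04-03 + 37 days = 2009-05-10.

2009-05-10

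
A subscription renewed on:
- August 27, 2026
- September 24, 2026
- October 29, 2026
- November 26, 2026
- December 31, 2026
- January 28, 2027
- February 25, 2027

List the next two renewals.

All Thursdays; the gaps (28, 35, 28, 35, 28, 28) vary with month length.
This is the last Thursday of each month.
March 2027 ends with Thursday March 25, 2027.
Last Thursday of April 2027: April 29, 2027.

March 25, 2027; April 29, 2027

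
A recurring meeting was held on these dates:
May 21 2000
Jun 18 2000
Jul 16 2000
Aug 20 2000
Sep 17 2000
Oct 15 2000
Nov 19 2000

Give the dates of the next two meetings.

Dec 17 2000, Jan 21 2001

Gaps: 28, 28, 35, 28, 28, 35 days — a mix of 28 and 35. Every date is a Sunday.
Each is the 3rd Sunday of its month.
3rd Sunday of December 2000: Dec 17 2000.
3rd Sunday of January 2001: Jan 21 2001.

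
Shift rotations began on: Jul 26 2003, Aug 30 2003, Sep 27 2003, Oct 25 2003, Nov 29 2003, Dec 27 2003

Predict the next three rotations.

Jan 31 2004, Feb 28 2004, Mar 27 2004

These are Saturdays with 35, 28, 28, 35, 28-day gaps.
Each is the final Saturday of its month — Aug 30 2003 is past the 28th, so '4th Saturday' doesn't fit.
January 2004 ends with Saturday Jan 31 2004.
Last Saturday of February 2004: Feb 28 2004.
Last Saturday of March 2004: Mar 27 2004.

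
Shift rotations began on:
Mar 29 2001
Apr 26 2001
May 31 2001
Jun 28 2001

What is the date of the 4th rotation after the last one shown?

Oct 25 2001

All Thursdays; the gaps (28, 35, 28) vary with month length.
This is the last Thursday of each month.
Last Thursday of July 2001: Jul 26 2001.
August 2001 ends with Thursday Aug 30 2001.
Last Thursday of September 2001: Sep 27 2001.
October 2001 ends with Thursday Oct 25 2001.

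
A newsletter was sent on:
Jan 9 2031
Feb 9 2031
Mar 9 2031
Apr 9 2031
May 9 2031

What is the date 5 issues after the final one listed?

Oct 9 2031

The day-of-month is always 9 (31, 28, 31, 30 days between events).
So this recurs on the 9th of each month.
Next: June 2031 → Jun 9 2031.
July 2031: Jul 9 2031.
August 2031: Aug 9 2031.
Next: September 2031 → Sep 9 2031.
October 2031: Oct 9 2031.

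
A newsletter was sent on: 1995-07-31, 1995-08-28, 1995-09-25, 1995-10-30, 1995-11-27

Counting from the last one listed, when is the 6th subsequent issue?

Every date is a Monday; gaps 28, 28, 35, 28 days.
Each is the last Monday of its month (at least one falls on the 29th or later, ruling out '4th Monday').
Last Monday of December 1995: 1995-12-25.
Last Monday of January 1996: 1996-01-29.
February 1996 ends with Monday 1996-02-26.
March 1996 ends with Monday 1996-03-25.
April 1996 ends with Monday 1996-04-29.
May 1996 ends with Monday 1996-05-27.

1996-05-27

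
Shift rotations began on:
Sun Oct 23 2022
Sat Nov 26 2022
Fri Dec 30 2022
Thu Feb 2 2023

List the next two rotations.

Wed Mar 8 2023, Tue Apr 11 2023

The spacing is 34, 34, 34 days — always 34 days.
Thu Feb 2 2023 + 34 days = Wed Mar 8 2023.
Wed Mar 8 2023 + 34 days = Tue Apr 11 2023.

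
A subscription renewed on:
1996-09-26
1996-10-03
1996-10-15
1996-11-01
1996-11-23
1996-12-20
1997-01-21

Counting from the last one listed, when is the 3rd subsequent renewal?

1997-05-27

Intervals are 7, 12, 17, 22, 27, 32 days — an arithmetic progression with common difference 5.
Next gap: 37 days. 1997-01-21 + 37 days = 1997-02-27.
Next gap: 42 days. 1997-02-27 + 42 days = 1997-04-10.
Next gap: 47 days. 1997-04-10 + 47 days = 1997-05-27.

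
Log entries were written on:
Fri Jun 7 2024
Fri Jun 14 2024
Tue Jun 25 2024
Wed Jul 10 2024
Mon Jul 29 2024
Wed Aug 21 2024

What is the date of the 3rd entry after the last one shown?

The spacing grows by 4 each time: 7, 11, 15, 19, 23 days.
Next gap: 27 days. Wed Aug 21 2024 + 27 days = Tue Sep 17 2024.
Next gap: 31 days. Tue Sep 17 2024 + 31 days = Fri Oct 18 2024.
Next gap: 35 days. Fri Oct 18 2024 + 35 days = Fri Nov 22 2024.

Fri Nov 22 2024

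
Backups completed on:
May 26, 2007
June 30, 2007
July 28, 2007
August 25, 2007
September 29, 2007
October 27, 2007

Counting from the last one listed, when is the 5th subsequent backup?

March 29, 2008

All Saturdays; the gaps (35, 28, 28, 35, 28) vary with month length.
This is the last Saturday of each month.
Last Saturday of November 2007: November 24, 2007.
Last Saturday of December 2007: December 29, 2007.
January 2008 ends with Saturday January 26, 2008.
February 2008 ends with Saturday February 23, 2008.
March 2008 ends with Saturday March 29, 2008.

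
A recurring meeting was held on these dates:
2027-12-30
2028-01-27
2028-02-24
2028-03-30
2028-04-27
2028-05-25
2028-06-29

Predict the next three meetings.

2028-07-27, 2028-08-31, 2028-09-28

Every date is a Thursday; gaps 28, 28, 35, 28, 28, 35 days.
Each is the last Thursday of its month (at least one falls on the 29th or later, ruling out '4th Thursday').
Last Thursday of July 2028: 2028-07-27.
August 2028 ends with Thursday 2028-08-31.
September 2028 ends with Thursday 2028-09-28.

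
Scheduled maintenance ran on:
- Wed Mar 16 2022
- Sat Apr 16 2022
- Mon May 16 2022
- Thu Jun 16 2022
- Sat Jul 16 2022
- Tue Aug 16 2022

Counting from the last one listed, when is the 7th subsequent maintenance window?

Thu Mar 16 2023

Each date is the 16th; the gaps (31, 30, 31, 30, 31) track the month lengths.
The rule is the 16th of each month.
Next: September 2022 → Fri Sep 16 2022.
October 2022: Sun Oct 16 2022.
November 2022: Wed Nov 16 2022.
December 2022: Fri Dec 16 2022.
January 2023: Mon Jan 16 2023.
February 2023: Thu Feb 16 2023.
Next: March 2023 → Thu Mar 16 2023.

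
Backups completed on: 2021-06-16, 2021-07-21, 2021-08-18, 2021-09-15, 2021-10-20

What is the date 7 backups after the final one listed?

2022-05-18

Gaps: 35, 28, 28, 35 days — a mix of 28 and 35. Every date is a Wednesday.
Each is the 3rd Wednesday of its month.
November 2021 — 3rd Wednesday is 2021-11-17.
3rd Wednesday of December 2021: 2021-12-15.
3rd Wednesday of January 2022: 2022-01-19.
3rd Wednesday of February 2022: 2022-02-16.
3rd Wednesday of March 2022: 2022-03-16.
April 2022 — 3rd Wednesday is 2022-04-20.
May 2022 — 3rd Wednesday is 2022-05-18.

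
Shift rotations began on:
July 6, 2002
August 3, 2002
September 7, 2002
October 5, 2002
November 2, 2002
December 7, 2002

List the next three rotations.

Gaps: 28, 35, 28, 28, 35 days — a mix of 28 and 35. Every date is a Saturday.
Each is the 1st Saturday of its month.
January 2003 — 1st Saturday is January 4, 2003.
1st Saturday of February 2003: February 1, 2003.
1st Saturday of March 2003: March 1, 2003.

January 4, 2003; February 1, 2003; March 1, 2003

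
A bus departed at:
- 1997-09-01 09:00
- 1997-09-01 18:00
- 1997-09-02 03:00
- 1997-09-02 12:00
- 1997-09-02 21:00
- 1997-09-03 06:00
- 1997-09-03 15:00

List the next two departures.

1997-09-04 00:00, 1997-09-04 09:00

Spacing: 9, 9, 9, 9, 9, 9 h — constant 9 h.
1997-09-03 15:00 + 9 h = 1997-09-04 00:00.
1997-09-04 00:00 + 9 h = 1997-09-04 09:00.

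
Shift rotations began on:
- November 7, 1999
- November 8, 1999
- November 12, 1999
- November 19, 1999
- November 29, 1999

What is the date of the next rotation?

December 12, 1999

Gaps: 1, 4, 7, 10 days — each gap is 3 larger than the previous one.
Next gap: 13 days. November 29, 1999 + 13 days = December 12, 1999.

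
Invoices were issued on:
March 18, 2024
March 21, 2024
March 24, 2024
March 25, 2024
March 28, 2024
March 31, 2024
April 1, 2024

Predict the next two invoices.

The gap pattern 3, 3, 1, 3, 3, 1 repeats every 3 events.
These are the Mondays, Thursdays and Sundays of each week.
Next Thursday: April 4, 2024.
Next Sunday: April 7, 2024.

April 4, 2024; April 7, 2024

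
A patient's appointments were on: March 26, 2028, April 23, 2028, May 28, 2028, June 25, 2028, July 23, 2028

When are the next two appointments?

All dates are Sundays, 28, 35, 28, 28 days apart.
Specifically, the 4th Sunday of each month.
4th Sunday of August 2028: August 27, 2028.
September 2028 — 4th Sunday is September 24, 2028.

August 27, 2028; September 24, 2028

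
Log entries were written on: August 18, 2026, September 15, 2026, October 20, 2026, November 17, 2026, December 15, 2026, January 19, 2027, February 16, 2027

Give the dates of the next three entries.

March 16, 2027; April 20, 2027; May 18, 2027

Gaps: 28, 35, 28, 28, 35, 28 days — a mix of 28 and 35. Every date is a Tuesday.
Each is the 3rd Tuesday of its month.
March 2027 — 3rd Tuesday is March 16, 2027.
3rd Tuesday of April 2027: April 20, 2027.
3rd Tuesday of May 2027: May 18, 2027.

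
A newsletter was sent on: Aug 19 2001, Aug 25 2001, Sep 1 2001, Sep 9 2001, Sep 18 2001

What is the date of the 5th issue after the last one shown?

Intervals are 6, 7, 8, 9 days — an arithmetic progression with common difference 1.
Next gap: 10 days. Sep 18 2001 + 10 days = Sep 28 2001.
Next gap: 11 days. Sep 28 2001 + 11 days = Oct 9 2001.
Next gap: 12 days. Oct 9 2001 + 12 days = Oct 21 2001.
Next gap: 13 days. Oct 21 2001 + 13 days = Nov 3 2001.
Next gap: 14 days. Nov 3 2001 + 14 days = Nov 17 2001.

Nov 17 2001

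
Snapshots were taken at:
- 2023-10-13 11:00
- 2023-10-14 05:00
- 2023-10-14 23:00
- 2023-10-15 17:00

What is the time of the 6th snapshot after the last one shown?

2023-10-20 05:00

The interval is a steady 18 hours (18, 18, 18).
2023-10-15 17:00 + 18 h = 2023-10-16 11:00.
2023-10-16 11:00 + 18 h = 2023-10-17 05:00.
2023-10-17 05:00 + 18 h = 2023-10-17 23:00.
2023-10-17 23:00 + 18 h = 2023-10-18 17:00.
2023-10-18 17:00 + 18 h = 2023-10-19 11:00.
2023-10-19 11:00 + 18 h = 2023-10-20 05:00.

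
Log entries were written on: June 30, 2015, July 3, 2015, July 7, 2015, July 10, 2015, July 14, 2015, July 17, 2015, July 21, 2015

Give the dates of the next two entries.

July 24, 2015; July 28, 2015

Every event lands on a Tuesday or Friday (gaps cycle 3, 4, 3, 4, 3, 4).
So the schedule is: every Tuesday and Friday.
The following Friday is July 24, 2015.
The following Tuesday is July 28, 2015.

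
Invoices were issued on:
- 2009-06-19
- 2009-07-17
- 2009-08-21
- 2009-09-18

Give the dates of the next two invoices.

Gaps: 28, 35, 28 days — a mix of 28 and 35. Every date is a Friday.
Each is the 3rd Friday of its month.
3rd Friday of October 2009: 2009-10-16.
3rd Friday of November 2009: 2009-11-20.

2009-10-16, 2009-11-20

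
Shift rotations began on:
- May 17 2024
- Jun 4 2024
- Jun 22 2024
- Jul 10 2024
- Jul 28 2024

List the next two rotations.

The spacing is 18, 18, 18, 18 days — always 18 days.
Jul 28 2024 + 18 days = Aug 15 2024.
Aug 15 2024 + 18 days = Sep 2 2024.

Aug 15 2024, Sep 2 2024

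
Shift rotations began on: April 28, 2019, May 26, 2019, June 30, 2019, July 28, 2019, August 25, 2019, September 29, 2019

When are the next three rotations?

October 27, 2019; November 24, 2019; December 29, 2019

These are Sundays with 28, 35, 28, 28, 35-day gaps.
Each is the final Sunday of its month — June 30, 2019 is past the 28th, so '4th Sunday' doesn't fit.
October 2019 ends with Sunday October 27, 2019.
November 2019 ends with Sunday November 24, 2019.
Last Sunday of December 2019: December 29, 2019.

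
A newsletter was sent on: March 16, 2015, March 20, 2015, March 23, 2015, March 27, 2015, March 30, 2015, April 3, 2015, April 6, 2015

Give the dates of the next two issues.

The gap pattern 4, 3, 4, 3, 4, 3 repeats every 2 events.
These are the Mondays and Fridays of each week.
Next Friday: April 10, 2015.
Next Monday: April 13, 2015.

April 10, 2015; April 13, 2015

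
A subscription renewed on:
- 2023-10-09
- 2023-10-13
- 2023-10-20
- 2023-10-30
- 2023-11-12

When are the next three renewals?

2023-11-28, 2023-12-17, 2024-01-08

Intervals are 4, 7, 10, 13 days — an arithmetic progression with common difference 3.
Next gap: 16 days. 2023-11-12 + 16 days = 2023-11-28.
Next gap: 19 days. 2023-11-28 + 19 days = 2023-12-17.
Next gap: 22 days. 2023-12-17 + 22 days = 2024-01-08.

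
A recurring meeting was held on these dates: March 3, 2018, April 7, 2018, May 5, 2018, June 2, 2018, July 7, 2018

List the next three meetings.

Gaps: 35, 28, 28, 35 days — a mix of 28 and 35. Every date is a Saturday.
Each is the 1st Saturday of its month.
August 2018 — 1st Saturday is August 4, 2018.
September 2018 — 1st Saturday is September 1, 2018.
1st Saturday of October 2018: October 6, 2018.

August 4, 2018; September 1, 2018; October 6, 2018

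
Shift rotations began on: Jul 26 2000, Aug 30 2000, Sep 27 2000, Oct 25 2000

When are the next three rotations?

Nov 29 2000, Dec 27 2000, Jan 31 2001

Every date is a Wednesday; gaps 35, 28, 28 days.
Each is the last Wednesday of its month (at least one falls on the 29th or later, ruling out '4th Wednesday').
Last Wednesday of November 2000: Nov 29 2000.
December 2000 ends with Wednesday Dec 27 2000.
Last Wednesday of January 2001: Jan 31 2001.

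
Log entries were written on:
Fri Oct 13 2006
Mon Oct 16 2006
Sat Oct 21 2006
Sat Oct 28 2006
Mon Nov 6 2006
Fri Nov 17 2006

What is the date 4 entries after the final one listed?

Intervals are 3, 5, 7, 9, 11 days — an arithmetic progression with common difference 2.
Next gap: 13 days. Fri Nov 17 2006 + 13 days = Thu Nov 30 2006.
Next gap: 15 days. Thu Nov 30 2006 + 15 days = Fri Dec 15 2006.
Next gap: 17 days. Fri Dec 15 2006 + 17 days = Mon Jan 1 2007.
Next gap: 19 days. Mon Jan 1 2007 + 19 days = Sat Jan 20 2007.

Sat Jan 20 2007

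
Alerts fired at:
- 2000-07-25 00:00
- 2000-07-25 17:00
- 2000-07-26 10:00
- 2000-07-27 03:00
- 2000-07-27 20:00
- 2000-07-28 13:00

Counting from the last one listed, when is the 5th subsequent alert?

Spacing: 17, 17, 17, 17, 17 h — constant 17 h.
2000-07-28 13:00 + 17 h = 2000-07-29 06:00.
2000-07-29 06:00 + 17 h = 2000-07-29 23:00.
2000-07-29 23:00 + 17 h = 2000-07-30 16:00.
2000-07-30 16:00 + 17 h = 2000-07-31 09:00.
2000-07-31 09:00 + 17 h = 2000-08-01 02:00.

2000-08-01 02:00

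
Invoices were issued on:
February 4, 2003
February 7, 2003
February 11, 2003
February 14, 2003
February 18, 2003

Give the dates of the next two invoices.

February 21, 2003; February 25, 2003

Gaps: 3, 4, 3, 4 days — not constant, but cyclic with period 2.
The events fall on every Tuesday and Friday.
Next Friday: February 21, 2003.
Next Tuesday: February 25, 2003.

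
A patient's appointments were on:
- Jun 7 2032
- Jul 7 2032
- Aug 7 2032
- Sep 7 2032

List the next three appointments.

Gaps: 30, 31, 31 days — not constant. Every event is on the 7th of the month.
Pattern: the 7th of each month.
Next: October 2032 → Oct 7 2032.
Next: November 2032 → Nov 7 2032.
December 2032: Dec 7 2032.

Oct 7 2032, Nov 7 2032, Dec 7 2032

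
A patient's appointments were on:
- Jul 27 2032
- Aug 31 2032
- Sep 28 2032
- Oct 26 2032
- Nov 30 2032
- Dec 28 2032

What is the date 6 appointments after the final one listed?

Jun 28 2033

These are Tuesdays with 35, 28, 28, 35, 28-day gaps.
Each is the final Tuesday of its month — Aug 31 2032 is past the 28th, so '4th Tuesday' doesn't fit.
January 2033 ends with Tuesday Jan 25 2033.
February 2033 ends with Tuesday Feb 22 2033.
Last Tuesday of March 2033: Mar 29 2033.
April 2033 ends with Tuesday Apr 26 2033.
Last Tuesday of May 2033: May 31 2033.
June 2033 ends with Tuesday Jun 28 2033.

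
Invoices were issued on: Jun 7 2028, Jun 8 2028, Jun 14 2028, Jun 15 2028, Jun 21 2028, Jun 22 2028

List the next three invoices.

Every event lands on a Wednesday or Thursday (gaps cycle 1, 6, 1, 6, 1).
So the schedule is: every Wednesday and Thursday.
The following Wednesday is Jun 28 2028.
The following Thursday is Jun 29 2028.
Next Wednesday: Jul 5 2028.

Jun 28 2028, Jun 29 2028, Jul 5 2028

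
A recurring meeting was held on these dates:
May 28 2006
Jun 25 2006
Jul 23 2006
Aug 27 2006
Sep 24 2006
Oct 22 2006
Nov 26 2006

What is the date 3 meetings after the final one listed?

Gaps: 28, 28, 35, 28, 28, 35 days — a mix of 28 and 35. Every date is a Sunday.
Each is the 4th Sunday of its month.
December 2006 — 4th Sunday is Dec 24 2006.
4th Sunday of January 2007: Jan 28 2007.
4th Sunday of February 2007: Feb 25 2007.

Feb 25 2007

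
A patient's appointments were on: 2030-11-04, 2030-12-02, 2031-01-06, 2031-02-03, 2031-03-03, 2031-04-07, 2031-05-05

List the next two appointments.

2031-06-02, 2031-07-07

Gaps: 28, 35, 28, 28, 35, 28 days — a mix of 28 and 35. Every date is a Monday.
Each is the 1st Monday of its month.
1st Monday of June 2031: 2031-06-02.
1st Monday of July 2031: 2031-07-07.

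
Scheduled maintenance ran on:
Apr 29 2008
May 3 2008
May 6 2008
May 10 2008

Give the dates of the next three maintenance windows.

Gaps: 4, 3, 4 days — not constant, but cyclic with period 2.
The events fall on every Tuesday and Saturday.
The following Tuesday is May 13 2008.
The following Saturday is May 17 2008.
Next Tuesday: May 20 2008.

May 13 2008, May 17 2008, May 20 2008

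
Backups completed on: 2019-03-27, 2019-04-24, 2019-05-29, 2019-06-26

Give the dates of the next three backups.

These are Wednesdays with 28, 35, 28-day gaps.
Each is the final Wednesday of its month — 2019-05-29 is past the 28th, so '4th Wednesday' doesn't fit.
Last Wednesday of July 2019: 2019-07-31.
August 2019 ends with Wednesday 2019-08-28.
Last Wednesday of September 2019: 2019-09-25.

2019-07-31, 2019-08-28, 2019-09-25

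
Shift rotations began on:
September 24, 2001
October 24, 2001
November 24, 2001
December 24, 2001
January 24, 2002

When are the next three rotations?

Each date is the 24th; the gaps (30, 31, 30, 31) track the month lengths.
The rule is the 24th of each month.
February 2002: February 24, 2002.
March 2002: March 24, 2002.
Next: April 2002 → April 24, 2002.

February 24, 2002; March 24, 2002; April 24, 2002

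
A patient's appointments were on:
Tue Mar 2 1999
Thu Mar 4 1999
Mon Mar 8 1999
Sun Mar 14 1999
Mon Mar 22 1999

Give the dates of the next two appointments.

Gaps: 2, 4, 6, 8 days — each gap is 2 larger than the previous one.
Next gap: 10 days. Mon Mar 22 1999 + 10 days = Thu Apr 1 1999.
Next gap: 12 days. Thu Apr 1 1999 + 12 days = Tue Apr 13 1999.

Thu Apr 1 1999, Tue Apr 13 1999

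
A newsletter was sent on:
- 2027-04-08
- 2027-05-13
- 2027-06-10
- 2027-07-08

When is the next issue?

2027-08-12

All dates are Thursdays, 35, 28, 28 days apart.
Specifically, the 2nd Thursday of each month.
2nd Thursday of August 2027: 2027-08-12.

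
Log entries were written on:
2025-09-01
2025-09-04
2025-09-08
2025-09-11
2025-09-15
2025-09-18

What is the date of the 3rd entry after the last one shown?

The gap pattern 3, 4, 3, 4, 3 repeats every 2 events.
These are the Mondays and Thursdays of each week.
The following Monday is 2025-09-22.
The following Thursday is 2025-09-25.
Next Monday: 2025-09-29.

2025-09-29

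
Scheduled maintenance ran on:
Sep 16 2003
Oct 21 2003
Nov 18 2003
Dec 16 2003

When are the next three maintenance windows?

All dates are Tuesdays, 35, 28, 28 days apart.
Specifically, the 3rd Tuesday of each month.
January 2004 — 3rd Tuesday is Jan 20 2004.
February 2004 — 3rd Tuesday is Feb 17 2004.
March 2004 — 3rd Tuesday is Mar 16 2004.

Jan 20 2004, Feb 17 2004, Mar 16 2004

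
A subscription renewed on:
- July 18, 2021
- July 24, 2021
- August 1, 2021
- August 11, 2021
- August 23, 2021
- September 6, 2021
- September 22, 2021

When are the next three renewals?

The spacing grows by 2 each time: 6, 8, 10, 12, 14, 16 days.
Next gap: 18 days. September 22, 2021 + 18 days = October 10, 2021.
Next gap: 20 days. October 10, 2021 + 20 days = October 30, 2021.
Next gap: 22 days. October 30, 2021 + 22 days = November 21, 2021.

October 10, 2021; October 30, 2021; November 21, 2021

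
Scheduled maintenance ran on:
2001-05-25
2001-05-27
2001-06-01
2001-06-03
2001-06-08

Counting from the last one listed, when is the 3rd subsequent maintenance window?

Gaps: 2, 5, 2, 5 days — not constant, but cyclic with period 2.
The events fall on every Friday and Sunday.
The following Sunday is 2001-06-10.
Next Friday: 2001-06-15.
Next Sunday: 2001-06-17.

2001-06-17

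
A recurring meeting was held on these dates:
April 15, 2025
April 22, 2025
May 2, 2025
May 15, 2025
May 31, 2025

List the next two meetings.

June 19, 2025; July 11, 2025

Intervals are 7, 10, 13, 16 days — an arithmetic progression with common difference 3.
Next gap: 19 days. May 31, 2025 + 19 days = June 19, 2025.
Next gap: 22 days. June 19, 2025 + 22 days = July 11, 2025.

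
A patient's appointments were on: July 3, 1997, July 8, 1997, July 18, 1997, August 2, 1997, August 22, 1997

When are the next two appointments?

The spacing grows by 5 each time: 5, 10, 15, 20 days.
Next gap: 25 days. August 22, 1997 + 25 days = September 16, 1997.
Next gap: 30 days. September 16, 1997 + 30 days = October 16, 1997.

September 16, 1997; October 16, 1997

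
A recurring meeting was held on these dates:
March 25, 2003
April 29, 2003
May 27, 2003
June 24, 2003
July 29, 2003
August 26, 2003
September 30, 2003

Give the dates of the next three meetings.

October 28, 2003; November 25, 2003; December 30, 2003

These are Tuesdays with 35, 28, 28, 35, 28, 35-day gaps.
Each is the final Tuesday of its month — April 29, 2003 is past the 28th, so '4th Tuesday' doesn't fit.
Last Tuesday of October 2003: October 28, 2003.
November 2003 ends with Tuesday November 25, 2003.
December 2003 ends with Tuesday December 30, 2003.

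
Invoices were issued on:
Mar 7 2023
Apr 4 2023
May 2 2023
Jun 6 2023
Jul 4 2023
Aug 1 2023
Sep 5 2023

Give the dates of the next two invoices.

These are Tuesdays at 28- or 35-day spacing (28, 28, 35, 28, 28, 35).
The pattern: 1st Tuesday of the month.
October 2023 — 1st Tuesday is Oct 3 2023.
November 2023 — 1st Tuesday is Nov 7 2023.

Oct 3 2023, Nov 7 2023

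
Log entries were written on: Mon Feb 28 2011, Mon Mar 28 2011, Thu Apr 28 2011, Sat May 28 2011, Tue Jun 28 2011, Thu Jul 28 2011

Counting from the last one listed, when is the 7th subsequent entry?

Tue Feb 28 2012

Each date is the 28th; the gaps (28, 31, 30, 31, 30) track the month lengths.
The rule is the 28th of each month.
August 2011: Sun Aug 28 2011.
September 2011: Wed Sep 28 2011.
Next: October 2011 → Fri Oct 28 2011.
November 2011: Mon Nov 28 2011.
Next: December 2011 → Wed Dec 28 2011.
January 2012: Sat Jan 28 2012.
February 2012: Tue Feb 28 2012.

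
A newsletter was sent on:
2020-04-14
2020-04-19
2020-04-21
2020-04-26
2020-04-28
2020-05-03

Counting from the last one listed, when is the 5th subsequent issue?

2020-05-19

Gaps: 5, 2, 5, 2, 5 days — not constant, but cyclic with period 2.
The events fall on every Tuesday and Sunday.
The following Tuesday is 2020-05-05.
The following Sunday is 2020-05-10.
Next Tuesday: 2020-05-12.
Next Sunday: 2020-05-17.
Next Tuesday: 2020-05-19.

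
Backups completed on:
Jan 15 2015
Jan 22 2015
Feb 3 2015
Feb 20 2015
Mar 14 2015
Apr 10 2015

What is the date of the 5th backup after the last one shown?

Intervals are 7, 12, 17, 22, 27 days — an arithmetic progression with common difference 5.
Next gap: 32 days. Apr 10 2015 + 32 days = May 12 2015.
Next gap: 37 days. May 12 2015 + 37 days = Jun 18 2015.
Next gap: 42 days. Jun 18 2015 + 42 days = Jul 30 2015.
Next gap: 47 days. Jul 30 2015 + 47 days = Sep 15 2015.
Next gap: 52 days. Sep 15 2015 + 52 days = Nov 6 2015.

Nov 6 2015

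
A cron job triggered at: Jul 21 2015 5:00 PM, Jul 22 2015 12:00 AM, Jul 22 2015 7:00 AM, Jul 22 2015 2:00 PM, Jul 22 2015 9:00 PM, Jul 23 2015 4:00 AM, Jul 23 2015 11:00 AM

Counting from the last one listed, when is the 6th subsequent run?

Gaps: 7, 7, 7, 7, 7, 7 hours — each event is 7 hours after the previous one.
Jul 23 2015 11:00 AM + 7 h = Jul 23 2015 6:00 PM.
Jul 23 2015 6:00 PM + 7 h = Jul 24 2015 1:00 AM.
Jul 24 2015 1:00 AM + 7 h = Jul 24 2015 8:00 AM.
Jul 24 2015 8:00 AM + 7 h = Jul 24 2015 3:00 PM.
Jul 24 2015 3:00 PM + 7 h = Jul 24 2015 10:00 PM.
Jul 24 2015 10:00 PM + 7 h = Jul 25 2015 5:00 AM.

Jul 25 2015 5:00 AM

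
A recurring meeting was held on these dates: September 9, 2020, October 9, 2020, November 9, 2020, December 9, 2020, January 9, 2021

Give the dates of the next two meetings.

February 9, 2021; March 9, 2021

Each date is the 9th; the gaps (30, 31, 30, 31) track the month lengths.
The rule is the 9th of each month.
February 2021: February 9, 2021.
Next: March 2021 → March 9, 2021.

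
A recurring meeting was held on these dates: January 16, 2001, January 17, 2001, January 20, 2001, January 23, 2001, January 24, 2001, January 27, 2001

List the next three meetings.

Gaps: 1, 3, 3, 1, 3 days — not constant, but cyclic with period 3.
The events fall on every Tuesday, Wednesday and Saturday.
The following Tuesday is January 30, 2001.
The following Wednesday is January 31, 2001.
Next Saturday: February 3, 2001.

January 30, 2001; January 31, 2001; February 3, 2001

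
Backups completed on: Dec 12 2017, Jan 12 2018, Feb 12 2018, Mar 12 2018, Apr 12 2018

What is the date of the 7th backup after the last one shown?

Nov 12 2018

The day-of-month is always 12 (31, 31, 28, 31 days between events).
So this recurs on the 12th of each month.
May 2018: May 12 2018.
Next: June 2018 → Jun 12 2018.
Next: July 2018 → Jul 12 2018.
Next: August 2018 → Aug 12 2018.
September 2018: Sep 12 2018.
Next: October 2018 → Oct 12 2018.
November 2018: Nov 12 2018.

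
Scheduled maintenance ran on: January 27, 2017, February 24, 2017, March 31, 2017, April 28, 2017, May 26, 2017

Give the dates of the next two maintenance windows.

June 30, 2017; July 28, 2017

Every date is a Friday; gaps 28, 35, 28, 28 days.
Each is the last Friday of its month (at least one falls on the 29th or later, ruling out '4th Friday').
June 2017 ends with Friday June 30, 2017.
Last Friday of July 2017: July 28, 2017.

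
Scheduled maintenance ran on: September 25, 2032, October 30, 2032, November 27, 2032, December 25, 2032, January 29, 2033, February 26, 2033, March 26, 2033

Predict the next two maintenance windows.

April 30, 2033; May 28, 2033

Every date is a Saturday; gaps 35, 28, 28, 35, 28, 28 days.
Each is the last Saturday of its month (at least one falls on the 29th or later, ruling out '4th Saturday').
April 2033 ends with Saturday April 30, 2033.
Last Saturday of May 2033: May 28, 2033.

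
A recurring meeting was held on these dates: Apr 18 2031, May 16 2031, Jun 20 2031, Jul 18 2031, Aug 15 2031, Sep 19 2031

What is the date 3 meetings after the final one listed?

All dates are Fridays, 28, 35, 28, 28, 35 days apart.
Specifically, the 3rd Friday of each month.
3rd Friday of October 2031: Oct 17 2031.
November 2031 — 3rd Friday is Nov 21 2031.
December 2031 — 3rd Friday is Dec 19 2031.

Dec 19 2031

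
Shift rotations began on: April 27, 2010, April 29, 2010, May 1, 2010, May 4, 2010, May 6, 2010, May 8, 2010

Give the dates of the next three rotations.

May 11, 2010; May 13, 2010; May 15, 2010

Every event lands on a Tuesday or Thursday or Saturday (gaps cycle 2, 2, 3, 2, 2).
So the schedule is: every Tuesday, Thursday and Saturday.
The following Tuesday is May 11, 2010.
Next Thursday: May 13, 2010.
The following Saturday is May 15, 2010.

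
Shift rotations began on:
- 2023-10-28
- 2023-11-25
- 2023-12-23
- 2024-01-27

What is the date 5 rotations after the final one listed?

2024-06-22

These are Saturdays at 28- or 35-day spacing (28, 28, 35).
The pattern: 4th Saturday of the month.
4th Saturday of February 2024: 2024-02-24.
4th Saturday of March 2024: 2024-03-23.
April 2024 — 4th Saturday is 2024-04-27.
4th Saturday of May 2024: 2024-05-25.
4th Saturday of June 2024: 2024-06-22.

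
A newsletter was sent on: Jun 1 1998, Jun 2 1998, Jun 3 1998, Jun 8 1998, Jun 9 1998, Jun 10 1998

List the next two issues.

Gaps: 1, 1, 5, 1, 1 days — not constant, but cyclic with period 3.
The events fall on every Monday, Tuesday and Wednesday.
The following Monday is Jun 15 1998.
Next Tuesday: Jun 16 1998.

Jun 15 1998, Jun 16 1998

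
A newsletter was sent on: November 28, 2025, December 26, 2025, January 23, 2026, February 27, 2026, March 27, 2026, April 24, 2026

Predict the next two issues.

May 22, 2026; June 26, 2026

All dates are Fridays, 28, 28, 35, 28, 28 days apart.
Specifically, the 4th Friday of each month.
May 2026 — 4th Friday is May 22, 2026.
4th Friday of June 2026: June 26, 2026.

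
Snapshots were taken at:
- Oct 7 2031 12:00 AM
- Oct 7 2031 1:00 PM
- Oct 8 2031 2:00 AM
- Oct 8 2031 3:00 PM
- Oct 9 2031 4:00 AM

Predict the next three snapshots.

Gaps: 13, 13, 13, 13 hours — each event is 13 hours after the previous one.
Oct 9 2031 4:00 AM + 13 h = Oct 9 2031 5:00 PM.
Oct 9 2031 5:00 PM + 13 h = Oct 10 2031 6:00 AM.
Oct 10 2031 6:00 AM + 13 h = Oct 10 2031 7:00 PM.

Oct 9 2031 5:00 PM, Oct 10 2031 6:00 AM, Oct 10 2031 7:00 PM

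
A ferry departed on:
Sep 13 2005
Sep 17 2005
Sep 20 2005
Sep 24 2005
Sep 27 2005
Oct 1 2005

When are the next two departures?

Oct 4 2005, Oct 8 2005

The gap pattern 4, 3, 4, 3, 4 repeats every 2 events.
These are the Tuesdays and Saturdays of each week.
The following Tuesday is Oct 4 2005.
The following Saturday is Oct 8 2005.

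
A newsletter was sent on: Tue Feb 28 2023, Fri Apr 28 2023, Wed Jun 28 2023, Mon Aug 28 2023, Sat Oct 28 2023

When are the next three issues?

Thu Dec 28 2023, Wed Feb 28 2024, Sun Apr 28 2024

Gaps: 59, 61, 61, 61 days — not constant. Every event is on the 28th of the month.
Pattern: the 28th of every 2 months.
December 2023: Thu Dec 28 2023.
February 2024: Wed Feb 28 2024.
Next: April 2024 → Sun Apr 28 2024.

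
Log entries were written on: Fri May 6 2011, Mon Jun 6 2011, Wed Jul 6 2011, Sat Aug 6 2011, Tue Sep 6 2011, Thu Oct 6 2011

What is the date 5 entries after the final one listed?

The day-of-month is always 6 (31, 30, 31, 31, 30 days between events).
So this recurs on the 6th of each month.
November 2011: Sun Nov 6 2011.
Next: December 2011 → Tue Dec 6 2011.
January 2012: Fri Jan 6 2012.
February 2012: Mon Feb 6 2012.
March 2012: Tue Mar 6 2012.

Tue Mar 6 2012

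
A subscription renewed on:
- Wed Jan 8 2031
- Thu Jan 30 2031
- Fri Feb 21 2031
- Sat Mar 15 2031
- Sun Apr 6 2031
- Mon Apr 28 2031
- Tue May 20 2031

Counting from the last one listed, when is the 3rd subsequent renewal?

Every event comes 22 days after the last (22, 22, 22, 22, 22, 22).
Tue May 20 2031 + 22 days = Wed Jun 11 2031.
Wed Jun 11 2031 + 22 days = Thu Jul 3 2031.
Thu Jul 3 2031 + 22 days = Fri Jul 25 2031.

Fri Jul 25 2031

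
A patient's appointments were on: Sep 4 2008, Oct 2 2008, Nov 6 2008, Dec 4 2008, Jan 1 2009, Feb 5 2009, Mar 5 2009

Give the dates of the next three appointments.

Apr 2 2009, May 7 2009, Jun 4 2009

Gaps: 28, 35, 28, 28, 35, 28 days — a mix of 28 and 35. Every date is a Thursday.
Each is the 1st Thursday of its month.
1st Thursday of April 2009: Apr 2 2009.
May 2009 — 1st Thursday is May 7 2009.
June 2009 — 1st Thursday is Jun 4 2009.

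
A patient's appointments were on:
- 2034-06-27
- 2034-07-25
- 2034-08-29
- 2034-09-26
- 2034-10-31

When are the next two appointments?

All Tuesdays; the gaps (28, 35, 28, 35) vary with month length.
This is the last Tuesday of each month.
Last Tuesday of November 2034: 2034-11-28.
Last Tuesday of December 2034: 2034-12-26.

2034-11-28, 2034-12-26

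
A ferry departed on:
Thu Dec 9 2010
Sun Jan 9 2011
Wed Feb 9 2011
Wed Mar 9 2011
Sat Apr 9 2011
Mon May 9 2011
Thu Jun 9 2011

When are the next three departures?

Sat Jul 9 2011, Tue Aug 9 2011, Fri Sep 9 2011

Gaps: 31, 31, 28, 31, 30, 31 days — not constant. Every event is on the 9th of the month.
Pattern: the 9th of each month.
Next: July 2011 → Sat Jul 9 2011.
Next: August 2011 → Tue Aug 9 2011.
September 2011: Fri Sep 9 2011.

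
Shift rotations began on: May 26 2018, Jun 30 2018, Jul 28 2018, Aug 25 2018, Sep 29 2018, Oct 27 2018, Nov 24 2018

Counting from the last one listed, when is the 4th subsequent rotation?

Every date is a Saturday; gaps 35, 28, 28, 35, 28, 28 days.
Each is the last Saturday of its month (at least one falls on the 29th or later, ruling out '4th Saturday').
Last Saturday of December 2018: Dec 29 2018.
Last Saturday of January 2019: Jan 26 2019.
Last Saturday of February 2019: Feb 23 2019.
March 2019 ends with Saturday Mar 30 2019.

Mar 30 2019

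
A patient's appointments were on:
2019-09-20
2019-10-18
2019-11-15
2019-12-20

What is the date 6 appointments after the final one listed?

2020-06-19

All dates are Fridays, 28, 28, 35 days apart.
Specifically, the 3rd Friday of each month.
January 2020 — 3rd Friday is 2020-01-17.
February 2020 — 3rd Friday is 2020-02-21.
3rd Friday of March 2020: 2020-03-20.
April 2020 — 3rd Friday is 2020-04-17.
May 2020 — 3rd Friday is 2020-05-15.
3rd Friday of June 2020: 2020-06-19.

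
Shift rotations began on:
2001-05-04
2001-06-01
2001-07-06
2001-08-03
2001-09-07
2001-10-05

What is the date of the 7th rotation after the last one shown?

2002-05-03

All dates are Fridays, 28, 35, 28, 35, 28 days apart.
Specifically, the 1st Friday of each month.
November 2001 — 1st Friday is 2001-11-02.
1st Friday of December 2001: 2001-12-07.
1st Friday of January 2002: 2002-01-04.
1st Friday of February 2002: 2002-02-01.
March 2002 — 1st Friday is 2002-03-01.
April 2002 — 1st Friday is 2002-04-05.
1st Friday of May 2002: 2002-05-03.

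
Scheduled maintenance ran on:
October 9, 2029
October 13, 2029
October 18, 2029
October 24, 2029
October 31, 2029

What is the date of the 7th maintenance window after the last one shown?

January 16, 2030

The spacing grows by 1 each time: 4, 5, 6, 7 days.
Next gap: 8 days. October 31, 2029 + 8 days = November 8, 2029.
Next gap: 9 days. November 8, 2029 + 9 days = November 17, 2029.
Next gap: 10 days. November 17, 2029 + 10 days = November 27, 2029.
Next gap: 11 days. November 27, 2029 + 11 days = December 8, 2029.
Next gap: 12 days. December 8, 2029 + 12 days = December 20, 2029.
Next gap: 13 days. December 20, 2029 + 13 days = January 2, 2030.
Next gap: 14 days. January 2, 2030 + 14 days = January 16, 2030.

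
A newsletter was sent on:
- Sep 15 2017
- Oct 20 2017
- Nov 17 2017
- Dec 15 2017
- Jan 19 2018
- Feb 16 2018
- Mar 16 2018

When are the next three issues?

All dates are Fridays, 35, 28, 28, 35, 28, 28 days apart.
Specifically, the 3rd Friday of each month.
3rd Friday of April 2018: Apr 20 2018.
3rd Friday of May 2018: May 18 2018.
3rd Friday of June 2018: Jun 15 2018.

Apr 20 2018, May 18 2018, Jun 15 2018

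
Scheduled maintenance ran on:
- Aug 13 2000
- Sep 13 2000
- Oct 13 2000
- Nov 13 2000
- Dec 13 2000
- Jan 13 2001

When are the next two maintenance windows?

Feb 13 2001, Mar 13 2001

Gaps: 31, 30, 31, 30, 31 days — not constant. Every event is on the 13th of the month.
Pattern: the 13th of each month.
Next: February 2001 → Feb 13 2001.
Next: March 2001 → Mar 13 2001.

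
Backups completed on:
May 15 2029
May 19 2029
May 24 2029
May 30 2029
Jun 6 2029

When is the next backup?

Jun 14 2029

Intervals are 4, 5, 6, 7 days — an arithmetic progression with common difference 1.
Next gap: 8 days. Jun 6 2029 + 8 days = Jun 14 2029.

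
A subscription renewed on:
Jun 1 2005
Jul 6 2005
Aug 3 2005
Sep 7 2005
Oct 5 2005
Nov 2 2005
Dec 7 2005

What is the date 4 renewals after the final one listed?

Gaps: 35, 28, 35, 28, 28, 35 days — a mix of 28 and 35. Every date is a Wednesday.
Each is the 1st Wednesday of its month.
January 2006 — 1st Wednesday is Jan 4 2006.
1st Wednesday of February 2006: Feb 1 2006.
March 2006 — 1st Wednesday is Mar 1 2006.
1st Wednesday of April 2006: Apr 5 2006.

Apr 5 2006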